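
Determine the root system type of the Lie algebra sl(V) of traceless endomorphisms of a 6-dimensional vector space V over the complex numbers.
A_5

This is sl(6), which has dimension 6^2 - 1 = 35 and rank 6 - 1 = 5 (a Cartan subalgebra is the diagonal traceless matrices). In the classification of classical Lie algebras, the special linear algebra sl(n+1) has type A_n; here n = 5, so the Dynkin diagram is a chain of 5 nodes with single edges (A_5). Hence the type is A_5.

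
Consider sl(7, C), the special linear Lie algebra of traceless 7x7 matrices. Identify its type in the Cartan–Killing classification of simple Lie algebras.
A_6

This is sl(7), which has dimension 7^2 - 1 = 48 and rank 7 - 1 = 6 (a Cartan subalgebra is the diagonal traceless matrices). In the classification of classical Lie algebras, the special linear algebra sl(n+1) has type A_n; here n = 6, so the Dynkin diagram is a chain of 6 nodes with single edges (A_6). Hence the type is A_6.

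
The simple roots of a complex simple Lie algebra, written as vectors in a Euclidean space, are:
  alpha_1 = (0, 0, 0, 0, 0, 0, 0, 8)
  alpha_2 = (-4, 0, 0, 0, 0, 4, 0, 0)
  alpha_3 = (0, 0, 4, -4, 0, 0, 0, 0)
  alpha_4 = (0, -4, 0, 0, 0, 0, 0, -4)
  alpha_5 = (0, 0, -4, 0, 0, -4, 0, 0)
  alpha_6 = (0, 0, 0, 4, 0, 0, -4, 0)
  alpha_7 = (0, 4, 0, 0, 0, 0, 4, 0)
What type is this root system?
Compute the Cartan integers a_ij = 2(alpha_i, alpha_j)/(alpha_j, alpha_j); the resulting 7x7 Cartan matrix is
[[2, 0, 0, -2, 0, 0, 0], [0, 2, 0, 0, -1, 0, 0], [0, 0, 2, 0, -1, -1, 0], [-1, 0, 0, 2, 0, 0, -1], [0, -1, -1, 0, 2, 0, 0], [0, 0, -1, 0, 0, 2, -1], [0, 0, 0, -1, 0, -1, 2]].
The roots have two lengths (squared-length ratio 2:1); the short ones are alpha_{2,3,4,5,6,7}. The associated Dynkin diagram is a chain of 7 nodes with a double edge at one end; the terminal node there is the unique long simple root (C_7), so the type is C_7 (the algebra sp(14)).

type C_7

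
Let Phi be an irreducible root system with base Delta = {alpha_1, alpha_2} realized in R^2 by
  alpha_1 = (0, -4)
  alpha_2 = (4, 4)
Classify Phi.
Compute the Cartan integers a_ij = 2(alpha_i, alpha_j)/(alpha_j, alpha_j); the resulting 2x2 Cartan matrix is
[[2, -1], [-2, 2]].
The roots have two lengths (squared-length ratio 2:1); the short ones are alpha_{1}. The associated Dynkin diagram is a chain of 2 nodes with a double edge at one end; the terminal node there is the unique short simple root (B_2), so the type is B_2 (the algebra so(5)).

B_2 (so(5))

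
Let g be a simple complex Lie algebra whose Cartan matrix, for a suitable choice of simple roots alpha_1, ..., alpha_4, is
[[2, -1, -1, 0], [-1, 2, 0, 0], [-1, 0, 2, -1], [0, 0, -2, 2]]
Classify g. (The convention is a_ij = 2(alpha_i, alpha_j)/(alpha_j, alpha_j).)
C_4 (sp(8))

The matrix has rank 4 with 2's on the diagonal. Reading the off-diagonal entries as Dynkin edges (a single edge where a_ij = a_ji = -1; a double or triple edge where a_ij * a_ji = 2 or 3), the diagram is a chain of 4 nodes with a double edge at one end; the terminal node there is the unique long simple root (C_4). One simple-root ordering that puts it in standard form is (alpha_2, alpha_1, alpha_3, alpha_4). So the algebra is type C_4, i.e. sp(8).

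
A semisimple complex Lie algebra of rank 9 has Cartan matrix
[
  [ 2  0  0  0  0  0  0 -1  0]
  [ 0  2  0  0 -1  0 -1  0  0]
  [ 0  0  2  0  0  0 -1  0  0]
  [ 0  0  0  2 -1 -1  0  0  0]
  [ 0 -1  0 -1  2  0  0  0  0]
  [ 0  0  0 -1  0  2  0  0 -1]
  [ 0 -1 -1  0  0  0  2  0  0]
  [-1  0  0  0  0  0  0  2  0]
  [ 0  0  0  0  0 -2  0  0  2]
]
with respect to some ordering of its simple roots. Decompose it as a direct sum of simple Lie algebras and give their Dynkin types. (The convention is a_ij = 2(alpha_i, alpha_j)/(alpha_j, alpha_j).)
The diagram associated to this matrix has two connected components: the simple roots {alpha_1, alpha_8} form a chain of 2 nodes with single edges (A_2), and {alpha_2, alpha_3, alpha_4, alpha_5, alpha_6, alpha_7, alpha_9} form a chain of 7 nodes with a double edge at one end; the terminal node there is the unique long simple root (C_7). A semisimple Lie algebra decomposes uniquely as the direct sum of simple ideals, one per connected component of its Dynkin diagram, so g ≅ A_2 ⊕ C_7 (dimension 8 + 105 = 113).

A_2 + C_7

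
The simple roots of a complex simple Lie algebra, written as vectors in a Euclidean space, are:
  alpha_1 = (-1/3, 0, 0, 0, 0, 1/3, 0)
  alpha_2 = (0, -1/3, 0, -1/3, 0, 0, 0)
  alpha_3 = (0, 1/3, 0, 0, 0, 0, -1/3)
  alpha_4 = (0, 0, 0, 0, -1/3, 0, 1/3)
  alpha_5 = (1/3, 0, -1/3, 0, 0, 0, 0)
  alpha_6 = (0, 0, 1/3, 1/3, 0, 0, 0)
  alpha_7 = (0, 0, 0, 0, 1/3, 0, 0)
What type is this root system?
Compute the Cartan integers a_ij = 2(alpha_i, alpha_j)/(alpha_j, alpha_j); the resulting 7x7 Cartan matrix is
[[2, 0, 0, 0, -1, 0, 0], [0, 2, -1, 0, 0, -1, 0], [0, -1, 2, -1, 0, 0, 0], [0, 0, -1, 2, 0, 0, -2], [-1, 0, 0, 0, 2, -1, 0], [0, -1, 0, 0, -1, 2, 0], [0, 0, 0, -1, 0, 0, 2]].
The roots have two lengths (squared-length ratio 2:1); the short ones are alpha_{7}. The associated Dynkin diagram is a chain of 7 nodes with a double edge at one end; the terminal node there is the unique short simple root (B_7), so the type is B_7 (the algebra so(15)).

B_7 (so(15))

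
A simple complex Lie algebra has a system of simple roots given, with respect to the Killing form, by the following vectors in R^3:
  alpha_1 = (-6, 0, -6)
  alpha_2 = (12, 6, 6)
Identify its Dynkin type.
G2

Compute the Cartan integers a_ij = 2(alpha_i, alpha_j)/(alpha_j, alpha_j); the resulting 2x2 Cartan matrix is
[[2, -1], [-3, 2]].
The roots have two lengths (squared-length ratio 3:1); the short ones are alpha_{1}. The associated Dynkin diagram is two nodes joined by a triple edge (G_2), so the type is G_2.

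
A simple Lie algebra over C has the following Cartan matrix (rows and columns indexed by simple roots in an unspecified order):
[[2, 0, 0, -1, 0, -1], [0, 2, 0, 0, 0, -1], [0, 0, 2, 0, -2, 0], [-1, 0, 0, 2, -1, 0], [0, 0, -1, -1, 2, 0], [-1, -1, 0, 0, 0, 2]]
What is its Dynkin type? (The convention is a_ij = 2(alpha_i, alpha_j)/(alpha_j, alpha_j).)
The matrix has rank 6 with 2's on the diagonal. Reading the off-diagonal entries as Dynkin edges (a single edge where a_ij = a_ji = -1; a double or triple edge where a_ij * a_ji = 2 or 3), the diagram is a chain of 6 nodes with a double edge at one end; the terminal node there is the unique long simple root (C_6). One simple-root ordering that puts it in standard form is (alpha_2, alpha_6, alpha_1, alpha_4, alpha_5, alpha_3). So the algebra is type C_6, i.e. sp(12).

C_6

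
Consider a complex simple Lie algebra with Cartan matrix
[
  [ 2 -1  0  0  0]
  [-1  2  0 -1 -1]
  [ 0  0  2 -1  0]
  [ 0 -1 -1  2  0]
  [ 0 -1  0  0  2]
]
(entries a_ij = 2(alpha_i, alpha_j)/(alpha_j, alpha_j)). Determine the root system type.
The matrix has rank 5 with 2's on the diagonal. Reading the off-diagonal entries as Dynkin edges (a single edge where a_ij = a_ji = -1; a double or triple edge where a_ij * a_ji = 2 or 3), the diagram is a chain of 3 nodes with a fork of two nodes at one end (D_5). One simple-root ordering that puts it in standard form is (alpha_3, alpha_4, alpha_2, alpha_1, alpha_5). So the algebra is type D_5, i.e. so(10).

D5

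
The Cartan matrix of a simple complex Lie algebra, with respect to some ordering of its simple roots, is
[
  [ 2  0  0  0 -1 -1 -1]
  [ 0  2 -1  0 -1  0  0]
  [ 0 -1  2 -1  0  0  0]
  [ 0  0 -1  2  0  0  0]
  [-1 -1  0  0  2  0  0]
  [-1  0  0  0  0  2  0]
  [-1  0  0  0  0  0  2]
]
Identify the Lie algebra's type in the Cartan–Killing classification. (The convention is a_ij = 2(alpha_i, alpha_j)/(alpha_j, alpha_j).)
The matrix has rank 7 with 2's on the diagonal. Reading the off-diagonal entries as Dynkin edges (a single edge where a_ij = a_ji = -1; a double or triple edge where a_ij * a_ji = 2 or 3), the diagram is a chain of 5 nodes with a fork of two nodes at one end (D_7). One simple-root ordering that puts it in standard form is (alpha_4, alpha_3, alpha_2, alpha_5, alpha_1, alpha_7, alpha_6). So the algebra is type D_7, i.e. so(14).

D_7 (so(14))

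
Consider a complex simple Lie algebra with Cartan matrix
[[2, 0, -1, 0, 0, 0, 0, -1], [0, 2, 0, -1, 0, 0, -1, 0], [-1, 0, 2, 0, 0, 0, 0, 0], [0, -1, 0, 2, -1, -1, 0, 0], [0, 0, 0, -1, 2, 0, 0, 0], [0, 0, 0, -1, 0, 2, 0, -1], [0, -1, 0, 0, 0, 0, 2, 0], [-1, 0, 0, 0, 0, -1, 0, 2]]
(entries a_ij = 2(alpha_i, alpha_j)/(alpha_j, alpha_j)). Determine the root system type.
The matrix has rank 8 with 2's on the diagonal. Reading the off-diagonal entries as Dynkin edges (a single edge where a_ij = a_ji = -1; a double or triple edge where a_ij * a_ji = 2 or 3), the diagram is a chain of 7 nodes with one extra node attached to the third node from one end (E_8). One simple-root ordering that puts it in standard form is (alpha_7, alpha_5, alpha_2, alpha_4, alpha_6, alpha_8, alpha_1, alpha_3). So the algebra is type E_8.

E_8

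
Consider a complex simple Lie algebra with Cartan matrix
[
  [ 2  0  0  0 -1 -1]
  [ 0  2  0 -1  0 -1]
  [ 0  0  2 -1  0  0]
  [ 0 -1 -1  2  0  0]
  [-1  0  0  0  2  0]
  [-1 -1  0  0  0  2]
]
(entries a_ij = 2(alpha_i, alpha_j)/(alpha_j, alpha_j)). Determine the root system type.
A_6 (sl(7))

The matrix has rank 6 with 2's on the diagonal. Reading the off-diagonal entries as Dynkin edges (a single edge where a_ij = a_ji = -1; a double or triple edge where a_ij * a_ji = 2 or 3), the diagram is a chain of 6 nodes with single edges (A_6). One simple-root ordering that puts it in standard form is (alpha_5, alpha_1, alpha_6, alpha_2, alpha_4, alpha_3). So the algebra is type A_6, i.e. sl(7).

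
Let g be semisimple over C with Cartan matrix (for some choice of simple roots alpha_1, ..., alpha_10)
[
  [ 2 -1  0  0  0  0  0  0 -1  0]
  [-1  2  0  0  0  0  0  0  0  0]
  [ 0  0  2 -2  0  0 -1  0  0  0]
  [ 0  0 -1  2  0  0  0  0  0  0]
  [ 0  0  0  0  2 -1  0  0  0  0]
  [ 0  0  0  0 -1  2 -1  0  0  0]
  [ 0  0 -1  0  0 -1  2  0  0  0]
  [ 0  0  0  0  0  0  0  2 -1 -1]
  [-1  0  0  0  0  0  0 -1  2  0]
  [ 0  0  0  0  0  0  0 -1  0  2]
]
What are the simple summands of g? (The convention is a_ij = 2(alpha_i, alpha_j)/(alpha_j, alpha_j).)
The diagram associated to this matrix has two connected components: the simple roots {alpha_1, alpha_2, alpha_8, alpha_9, alpha_10} form a chain of 5 nodes with single edges (A_5), and {alpha_3, alpha_4, alpha_5, alpha_6, alpha_7} form a chain of 5 nodes with a double edge at one end; the terminal node there is the unique short simple root (B_5). A semisimple Lie algebra decomposes uniquely as the direct sum of simple ideals, one per connected component of its Dynkin diagram, so g ≅ A_5 ⊕ B_5 (dimension 35 + 55 = 90).

A_5 ⊕ B_5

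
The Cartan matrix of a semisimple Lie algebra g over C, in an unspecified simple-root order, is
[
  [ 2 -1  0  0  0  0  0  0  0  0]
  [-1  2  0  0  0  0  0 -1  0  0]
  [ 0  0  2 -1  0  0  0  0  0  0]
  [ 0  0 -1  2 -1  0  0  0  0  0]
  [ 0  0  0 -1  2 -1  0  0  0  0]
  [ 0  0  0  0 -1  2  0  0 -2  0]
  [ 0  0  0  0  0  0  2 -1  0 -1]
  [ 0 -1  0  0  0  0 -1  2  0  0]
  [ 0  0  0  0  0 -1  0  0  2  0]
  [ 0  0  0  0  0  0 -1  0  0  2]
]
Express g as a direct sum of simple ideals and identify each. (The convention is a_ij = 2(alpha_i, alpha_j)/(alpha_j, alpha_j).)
A_5 + B_5

The diagram associated to this matrix has two connected components: the simple roots {alpha_1, alpha_2, alpha_7, alpha_8, alpha_10} form a chain of 5 nodes with single edges (A_5), and {alpha_3, alpha_4, alpha_5, alpha_6, alpha_9} form a chain of 5 nodes with a double edge at one end; the terminal node there is the unique short simple root (B_5). A semisimple Lie algebra decomposes uniquely as the direct sum of simple ideals, one per connected component of its Dynkin diagram, so g ≅ A_5 ⊕ B_5 (dimension 35 + 55 = 90).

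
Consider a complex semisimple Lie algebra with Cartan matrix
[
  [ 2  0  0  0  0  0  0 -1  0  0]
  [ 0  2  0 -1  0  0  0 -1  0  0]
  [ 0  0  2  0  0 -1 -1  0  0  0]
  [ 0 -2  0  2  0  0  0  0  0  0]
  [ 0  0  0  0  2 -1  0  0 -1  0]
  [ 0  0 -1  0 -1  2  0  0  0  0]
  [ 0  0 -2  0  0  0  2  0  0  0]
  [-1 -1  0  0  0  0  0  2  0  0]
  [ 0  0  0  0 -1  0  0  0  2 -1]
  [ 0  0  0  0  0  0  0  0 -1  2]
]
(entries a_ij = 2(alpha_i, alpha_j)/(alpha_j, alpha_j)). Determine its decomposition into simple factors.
The diagram associated to this matrix has two connected components: the simple roots {alpha_1, alpha_2, alpha_4, alpha_8} form a chain of 4 nodes with a double edge at one end; the terminal node there is the unique long simple root (C_4), and {alpha_3, alpha_5, alpha_6, alpha_7, alpha_9, alpha_10} form a chain of 6 nodes with a double edge at one end; the terminal node there is the unique long simple root (C_6). A semisimple Lie algebra decomposes uniquely as the direct sum of simple ideals, one per connected component of its Dynkin diagram, so g ≅ C_4 ⊕ C_6 (dimension 36 + 78 = 114).

type C_4 + type C_6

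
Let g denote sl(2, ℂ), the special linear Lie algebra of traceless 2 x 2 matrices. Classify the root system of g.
This is sl(2), which has dimension 2^2 - 1 = 3 and rank 2 - 1 = 1 (a Cartan subalgebra is the diagonal traceless matrices). In the classification of classical Lie algebras, the special linear algebra sl(n+1) has type A_n; here n = 1, so the Dynkin diagram is a chain of 1 nodes with single edges (A_1). Hence the type is A_1.

A_1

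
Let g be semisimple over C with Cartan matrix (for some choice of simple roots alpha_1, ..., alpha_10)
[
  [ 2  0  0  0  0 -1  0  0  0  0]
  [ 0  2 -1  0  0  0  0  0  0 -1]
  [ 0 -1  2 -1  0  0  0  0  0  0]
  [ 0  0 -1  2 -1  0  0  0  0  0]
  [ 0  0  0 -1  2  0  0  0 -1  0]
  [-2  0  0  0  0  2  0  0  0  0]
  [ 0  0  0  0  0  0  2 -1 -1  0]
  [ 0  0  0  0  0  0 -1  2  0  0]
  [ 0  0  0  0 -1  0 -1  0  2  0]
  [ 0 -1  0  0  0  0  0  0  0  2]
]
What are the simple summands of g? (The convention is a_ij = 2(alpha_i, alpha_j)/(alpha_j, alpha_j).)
A_8 (sl(9)) ⊕ B_2 (so(5))

The diagram associated to this matrix has two connected components: the simple roots {alpha_2, alpha_3, alpha_4, alpha_5, alpha_7, alpha_8, alpha_9, alpha_10} form a chain of 8 nodes with single edges (A_8), and {alpha_1, alpha_6} form a chain of 2 nodes with a double edge at one end; the terminal node there is the unique short simple root (B_2). A semisimple Lie algebra decomposes uniquely as the direct sum of simple ideals, one per connected component of its Dynkin diagram, so g ≅ A_8 ⊕ B_2 (dimension 80 + 10 = 90).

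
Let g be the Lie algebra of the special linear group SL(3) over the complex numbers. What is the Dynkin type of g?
This is sl(3), which has dimension 3^2 - 1 = 8 and rank 3 - 1 = 2 (a Cartan subalgebra is the diagonal traceless matrices). In the classification of classical Lie algebras, the special linear algebra sl(n+1) has type A_n; here n = 2, so the Dynkin diagram is a chain of 2 nodes with single edges (A_2). Hence the type is A_2.

A_2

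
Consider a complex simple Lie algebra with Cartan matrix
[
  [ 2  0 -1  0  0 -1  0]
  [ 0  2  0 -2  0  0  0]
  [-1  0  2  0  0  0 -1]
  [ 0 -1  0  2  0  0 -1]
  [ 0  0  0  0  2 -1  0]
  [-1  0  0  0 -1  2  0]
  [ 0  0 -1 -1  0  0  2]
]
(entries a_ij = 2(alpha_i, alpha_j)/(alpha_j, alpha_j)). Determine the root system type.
C_7

The matrix has rank 7 with 2's on the diagonal. Reading the off-diagonal entries as Dynkin edges (a single edge where a_ij = a_ji = -1; a double or triple edge where a_ij * a_ji = 2 or 3), the diagram is a chain of 7 nodes with a double edge at one end; the terminal node there is the unique long simple root (C_7). One simple-root ordering that puts it in standard form is (alpha_5, alpha_6, alpha_1, alpha_3, alpha_7, alpha_4, alpha_2). So the algebra is type C_7, i.e. sp(14).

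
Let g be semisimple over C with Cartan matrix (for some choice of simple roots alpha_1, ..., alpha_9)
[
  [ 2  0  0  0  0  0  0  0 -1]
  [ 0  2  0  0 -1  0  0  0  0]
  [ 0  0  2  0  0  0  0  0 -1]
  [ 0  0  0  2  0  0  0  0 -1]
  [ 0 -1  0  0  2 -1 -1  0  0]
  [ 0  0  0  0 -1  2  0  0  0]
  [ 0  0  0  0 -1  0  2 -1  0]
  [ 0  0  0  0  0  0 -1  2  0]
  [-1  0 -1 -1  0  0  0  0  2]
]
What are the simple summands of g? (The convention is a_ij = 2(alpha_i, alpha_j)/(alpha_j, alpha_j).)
The diagram associated to this matrix has two connected components: the simple roots {alpha_1, alpha_3, alpha_4, alpha_9} form a chain of 2 nodes with a fork of two nodes at one end (D_4), and {alpha_2, alpha_5, alpha_6, alpha_7, alpha_8} form a chain of 3 nodes with a fork of two nodes at one end (D_5). A semisimple Lie algebra decomposes uniquely as the direct sum of simple ideals, one per connected component of its Dynkin diagram, so g ≅ D_4 ⊕ D_5 (dimension 28 + 45 = 73).

type D_4 ⊕ type D_5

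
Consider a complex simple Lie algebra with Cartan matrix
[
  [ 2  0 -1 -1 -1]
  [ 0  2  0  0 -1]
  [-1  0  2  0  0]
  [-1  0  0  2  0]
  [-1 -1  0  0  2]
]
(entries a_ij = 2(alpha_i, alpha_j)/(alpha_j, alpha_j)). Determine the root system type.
The matrix has rank 5 with 2's on the diagonal. Reading the off-diagonal entries as Dynkin edges (a single edge where a_ij = a_ji = -1; a double or triple edge where a_ij * a_ji = 2 or 3), the diagram is a chain of 3 nodes with a fork of two nodes at one end (D_5). One simple-root ordering that puts it in standard form is (alpha_2, alpha_5, alpha_1, alpha_3, alpha_4). So the algebra is type D_5, i.e. so(10).

D5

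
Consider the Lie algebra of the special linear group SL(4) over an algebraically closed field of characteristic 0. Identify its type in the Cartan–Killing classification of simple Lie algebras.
A_3

This is sl(4), which has dimension 4^2 - 1 = 15 and rank 4 - 1 = 3 (a Cartan subalgebra is the diagonal traceless matrices). In the classification of classical Lie algebras, the special linear algebra sl(n+1) has type A_n; here n = 3, so the Dynkin diagram is a chain of 3 nodes with single edges (A_3). Hence the type is A_3.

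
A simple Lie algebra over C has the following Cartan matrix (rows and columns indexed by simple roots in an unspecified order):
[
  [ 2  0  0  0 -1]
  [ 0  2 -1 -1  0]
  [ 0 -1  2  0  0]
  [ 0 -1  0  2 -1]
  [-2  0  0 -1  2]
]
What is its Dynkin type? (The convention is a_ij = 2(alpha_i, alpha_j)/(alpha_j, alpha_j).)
The matrix has rank 5 with 2's on the diagonal. Reading the off-diagonal entries as Dynkin edges (a single edge where a_ij = a_ji = -1; a double or triple edge where a_ij * a_ji = 2 or 3), the diagram is a chain of 5 nodes with a double edge at one end; the terminal node there is the unique short simple root (B_5). One simple-root ordering that puts it in standard form is (alpha_3, alpha_2, alpha_4, alpha_5, alpha_1). So the algebra is type B_5, i.e. so(11).

type B_5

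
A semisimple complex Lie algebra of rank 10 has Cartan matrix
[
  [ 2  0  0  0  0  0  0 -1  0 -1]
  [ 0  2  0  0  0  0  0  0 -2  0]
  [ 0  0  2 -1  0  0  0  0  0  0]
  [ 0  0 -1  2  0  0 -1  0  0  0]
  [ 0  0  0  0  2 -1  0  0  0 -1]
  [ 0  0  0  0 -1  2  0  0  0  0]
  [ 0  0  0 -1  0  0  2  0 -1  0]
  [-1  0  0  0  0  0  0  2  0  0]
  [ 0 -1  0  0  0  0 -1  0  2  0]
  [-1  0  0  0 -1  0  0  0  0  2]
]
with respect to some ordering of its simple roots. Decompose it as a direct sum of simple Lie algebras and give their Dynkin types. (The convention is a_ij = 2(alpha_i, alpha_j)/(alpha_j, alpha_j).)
The diagram associated to this matrix has two connected components: the simple roots {alpha_1, alpha_5, alpha_6, alpha_8, alpha_10} form a chain of 5 nodes with single edges (A_5), and {alpha_2, alpha_3, alpha_4, alpha_7, alpha_9} form a chain of 5 nodes with a double edge at one end; the terminal node there is the unique long simple root (C_5). A semisimple Lie algebra decomposes uniquely as the direct sum of simple ideals, one per connected component of its Dynkin diagram, so g ≅ A_5 ⊕ C_5 (dimension 35 + 55 = 90).

A5 + C5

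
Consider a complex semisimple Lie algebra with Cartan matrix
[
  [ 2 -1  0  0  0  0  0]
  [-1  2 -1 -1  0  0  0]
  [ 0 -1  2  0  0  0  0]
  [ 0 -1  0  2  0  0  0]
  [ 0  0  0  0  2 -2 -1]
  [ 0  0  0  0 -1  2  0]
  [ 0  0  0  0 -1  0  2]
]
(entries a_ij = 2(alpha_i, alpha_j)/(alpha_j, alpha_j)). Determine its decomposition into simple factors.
B_3 + D_4

The diagram associated to this matrix has two connected components: the simple roots {alpha_5, alpha_6, alpha_7} form a chain of 3 nodes with a double edge at one end; the terminal node there is the unique short simple root (B_3), and {alpha_1, alpha_2, alpha_3, alpha_4} form a chain of 2 nodes with a fork of two nodes at one end (D_4). A semisimple Lie algebra decomposes uniquely as the direct sum of simple ideals, one per connected component of its Dynkin diagram, so g ≅ B_3 ⊕ D_4 (dimension 21 + 28 = 49).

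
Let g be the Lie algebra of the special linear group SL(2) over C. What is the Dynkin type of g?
A1

This is sl(2), which has dimension 2^2 - 1 = 3 and rank 2 - 1 = 1 (a Cartan subalgebra is the diagonal traceless matrices). In the classification of classical Lie algebras, the special linear algebra sl(n+1) has type A_n; here n = 1, so the Dynkin diagram is a chain of 1 nodes with single edges (A_1). Hence the type is A_1.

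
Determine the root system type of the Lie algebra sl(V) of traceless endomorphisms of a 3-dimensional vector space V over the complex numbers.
This is sl(3), which has dimension 3^2 - 1 = 8 and rank 3 - 1 = 2 (a Cartan subalgebra is the diagonal traceless matrices). In the classification of classical Lie algebras, the special linear algebra sl(n+1) has type A_n; here n = 2, so the Dynkin diagram is a chain of 2 nodes with single edges (A_2). Hence the type is A_2.

type A_2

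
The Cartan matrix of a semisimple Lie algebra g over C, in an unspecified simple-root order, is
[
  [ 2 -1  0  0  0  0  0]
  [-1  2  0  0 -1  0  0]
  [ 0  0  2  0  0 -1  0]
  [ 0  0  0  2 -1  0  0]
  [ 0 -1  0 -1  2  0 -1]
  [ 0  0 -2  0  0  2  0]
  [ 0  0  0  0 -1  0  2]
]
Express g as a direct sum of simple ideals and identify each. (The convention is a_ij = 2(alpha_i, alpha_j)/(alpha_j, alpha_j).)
type B_2 + type D_5

The diagram associated to this matrix has two connected components: the simple roots {alpha_3, alpha_6} form a chain of 2 nodes with a double edge at one end; the terminal node there is the unique short simple root (B_2), and {alpha_1, alpha_2, alpha_4, alpha_5, alpha_7} form a chain of 3 nodes with a fork of two nodes at one end (D_5). A semisimple Lie algebra decomposes uniquely as the direct sum of simple ideals, one per connected component of its Dynkin diagram, so g ≅ B_2 ⊕ D_5 (dimension 10 + 45 = 55).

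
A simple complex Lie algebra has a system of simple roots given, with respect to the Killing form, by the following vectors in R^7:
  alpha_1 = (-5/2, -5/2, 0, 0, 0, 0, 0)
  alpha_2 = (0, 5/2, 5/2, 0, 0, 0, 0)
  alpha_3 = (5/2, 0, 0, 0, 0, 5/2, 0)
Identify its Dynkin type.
Compute the Cartan integers a_ij = 2(alpha_i, alpha_j)/(alpha_j, alpha_j); the resulting 3x3 Cartan matrix is
[[2, -1, -1], [-1, 2, 0], [-1, 0, 2]].
All simple roots have the same length, so the diagram is simply laced. The associated Dynkin diagram is a chain of 3 nodes with single edges (A_3), so the type is A_3 (the algebra sl(4)).

type A_3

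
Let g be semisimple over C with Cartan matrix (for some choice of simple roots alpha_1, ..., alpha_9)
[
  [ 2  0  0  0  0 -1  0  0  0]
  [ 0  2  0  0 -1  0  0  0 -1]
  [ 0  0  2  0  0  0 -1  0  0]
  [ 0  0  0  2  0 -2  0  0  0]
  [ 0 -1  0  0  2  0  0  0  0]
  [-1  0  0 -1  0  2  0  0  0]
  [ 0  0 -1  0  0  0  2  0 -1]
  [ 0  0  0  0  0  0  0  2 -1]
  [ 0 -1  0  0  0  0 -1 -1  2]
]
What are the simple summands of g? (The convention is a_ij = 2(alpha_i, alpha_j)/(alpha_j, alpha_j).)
The diagram associated to this matrix has two connected components: the simple roots {alpha_1, alpha_4, alpha_6} form a chain of 3 nodes with a double edge at one end; the terminal node there is the unique long simple root (C_3), and {alpha_2, alpha_3, alpha_5, alpha_7, alpha_8, alpha_9} form a chain of 5 nodes with one extra node attached to the third node from one end (E_6). A semisimple Lie algebra decomposes uniquely as the direct sum of simple ideals, one per connected component of its Dynkin diagram, so g ≅ C_3 ⊕ E_6 (dimension 21 + 78 = 99).

type C_3 + type E_6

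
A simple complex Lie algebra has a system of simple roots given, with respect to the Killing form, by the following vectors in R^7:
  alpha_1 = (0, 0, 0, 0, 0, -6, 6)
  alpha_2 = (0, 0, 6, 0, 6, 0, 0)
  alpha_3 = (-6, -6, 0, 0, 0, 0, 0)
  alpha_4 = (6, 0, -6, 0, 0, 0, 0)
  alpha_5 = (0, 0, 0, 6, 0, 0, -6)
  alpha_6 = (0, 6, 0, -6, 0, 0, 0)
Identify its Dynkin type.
Compute the Cartan integers a_ij = 2(alpha_i, alpha_j)/(alpha_j, alpha_j); the resulting 6x6 Cartan matrix is
[[2, 0, 0, 0, -1, 0], [0, 2, 0, -1, 0, 0], [0, 0, 2, -1, 0, -1], [0, -1, -1, 2, 0, 0], [-1, 0, 0, 0, 2, -1], [0, 0, -1, 0, -1, 2]].
All simple roots have the same length, so the diagram is simply laced. The associated Dynkin diagram is a chain of 6 nodes with single edges (A_6), so the type is A_6 (the algebra sl(7)).

type A_6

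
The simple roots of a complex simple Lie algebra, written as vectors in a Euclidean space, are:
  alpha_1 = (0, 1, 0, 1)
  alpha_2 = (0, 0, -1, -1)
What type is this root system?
A_2

Compute the Cartan integers a_ij = 2(alpha_i, alpha_j)/(alpha_j, alpha_j); the resulting 2x2 Cartan matrix is
[[2, -1], [-1, 2]].
All simple roots have the same length, so the diagram is simply laced. The associated Dynkin diagram is a chain of 2 nodes with single edges (A_2), so the type is A_2 (the algebra sl(3)).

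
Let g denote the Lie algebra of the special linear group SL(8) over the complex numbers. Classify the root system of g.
This is sl(8), which has dimension 8^2 - 1 = 63 and rank 8 - 1 = 7 (a Cartan subalgebra is the diagonal traceless matrices). In the classification of classical Lie algebras, the special linear algebra sl(n+1) has type A_n; here n = 7, so the Dynkin diagram is a chain of 7 nodes with single edges (A_7). Hence the type is A_7.

A7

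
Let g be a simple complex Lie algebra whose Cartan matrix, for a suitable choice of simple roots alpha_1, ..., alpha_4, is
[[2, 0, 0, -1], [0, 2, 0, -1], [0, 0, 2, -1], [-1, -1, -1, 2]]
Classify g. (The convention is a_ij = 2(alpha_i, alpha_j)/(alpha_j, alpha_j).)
type D_4

The matrix has rank 4 with 2's on the diagonal. Reading the off-diagonal entries as Dynkin edges (a single edge where a_ij = a_ji = -1; a double or triple edge where a_ij * a_ji = 2 or 3), the diagram is a chain of 2 nodes with a fork of two nodes at one end (D_4). One simple-root ordering that puts it in standard form is (alpha_1, alpha_4, alpha_2, alpha_3). So the algebra is type D_4, i.e. so(8).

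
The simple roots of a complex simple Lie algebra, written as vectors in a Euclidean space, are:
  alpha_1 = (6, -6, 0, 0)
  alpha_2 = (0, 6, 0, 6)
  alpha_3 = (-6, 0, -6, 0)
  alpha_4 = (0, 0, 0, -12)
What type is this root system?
type C_4

Compute the Cartan integers a_ij = 2(alpha_i, alpha_j)/(alpha_j, alpha_j); the resulting 4x4 Cartan matrix is
[[2, -1, -1, 0], [-1, 2, 0, -1], [-1, 0, 2, 0], [0, -2, 0, 2]].
The roots have two lengths (squared-length ratio 2:1); the short ones are alpha_{1,2,3}. The associated Dynkin diagram is a chain of 4 nodes with a double edge at one end; the terminal node there is the unique long simple root (C_4), so the type is C_4 (the algebra sp(8)).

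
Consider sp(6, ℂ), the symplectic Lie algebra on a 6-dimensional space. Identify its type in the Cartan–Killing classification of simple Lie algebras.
C3

This is sp(6), which has dimension 6(6+1)/2 = 21 and rank 6/2 = 3. In the classification of classical Lie algebras, the symplectic algebra sp(2n) has type C_n; here n = 3, so the Dynkin diagram is a chain of 3 nodes with a double edge at one end; the terminal node there is the unique long simple root (C_3). Hence the type is C_3.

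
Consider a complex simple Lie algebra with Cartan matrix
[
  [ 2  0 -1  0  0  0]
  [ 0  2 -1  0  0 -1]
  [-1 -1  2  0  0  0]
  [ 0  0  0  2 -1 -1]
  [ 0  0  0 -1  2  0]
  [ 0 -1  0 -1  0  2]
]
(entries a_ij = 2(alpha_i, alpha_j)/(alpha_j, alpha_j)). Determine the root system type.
type A_6

The matrix has rank 6 with 2's on the diagonal. Reading the off-diagonal entries as Dynkin edges (a single edge where a_ij = a_ji = -1; a double or triple edge where a_ij * a_ji = 2 or 3), the diagram is a chain of 6 nodes with single edges (A_6). One simple-root ordering that puts it in standard form is (alpha_1, alpha_3, alpha_2, alpha_6, alpha_4, alpha_5). So the algebra is type A_6, i.e. sl(7).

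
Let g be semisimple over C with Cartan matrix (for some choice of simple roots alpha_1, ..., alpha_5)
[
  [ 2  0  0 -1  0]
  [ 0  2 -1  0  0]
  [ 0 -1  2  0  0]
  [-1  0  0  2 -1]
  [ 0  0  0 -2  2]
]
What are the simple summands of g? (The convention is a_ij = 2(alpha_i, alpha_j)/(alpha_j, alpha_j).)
A_2 ⊕ C_3

The diagram associated to this matrix has two connected components: the simple roots {alpha_2, alpha_3} form a chain of 2 nodes with single edges (A_2), and {alpha_1, alpha_4, alpha_5} form a chain of 3 nodes with a double edge at one end; the terminal node there is the unique long simple root (C_3). A semisimple Lie algebra decomposes uniquely as the direct sum of simple ideals, one per connected component of its Dynkin diagram, so g ≅ A_2 ⊕ C_3 (dimension 8 + 21 = 29).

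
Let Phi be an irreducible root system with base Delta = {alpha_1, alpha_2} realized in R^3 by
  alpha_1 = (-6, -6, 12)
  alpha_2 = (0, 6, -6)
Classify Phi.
G_2

Compute the Cartan integers a_ij = 2(alpha_i, alpha_j)/(alpha_j, alpha_j); the resulting 2x2 Cartan matrix is
[[2, -3], [-1, 2]].
The roots have two lengths (squared-length ratio 3:1); the short ones are alpha_{2}. The associated Dynkin diagram is two nodes joined by a triple edge (G_2), so the type is G_2.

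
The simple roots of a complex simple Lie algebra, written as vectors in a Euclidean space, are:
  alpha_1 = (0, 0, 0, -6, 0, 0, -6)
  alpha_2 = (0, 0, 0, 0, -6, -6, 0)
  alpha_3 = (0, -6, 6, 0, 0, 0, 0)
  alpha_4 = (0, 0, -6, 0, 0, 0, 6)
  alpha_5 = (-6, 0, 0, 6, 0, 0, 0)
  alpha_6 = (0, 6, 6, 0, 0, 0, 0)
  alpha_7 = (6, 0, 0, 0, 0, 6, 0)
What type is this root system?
D7

Compute the Cartan integers a_ij = 2(alpha_i, alpha_j)/(alpha_j, alpha_j); the resulting 7x7 Cartan matrix is
[[2, 0, 0, -1, -1, 0, 0], [0, 2, 0, 0, 0, 0, -1], [0, 0, 2, -1, 0, 0, 0], [-1, 0, -1, 2, 0, -1, 0], [-1, 0, 0, 0, 2, 0, -1], [0, 0, 0, -1, 0, 2, 0], [0, -1, 0, 0, -1, 0, 2]].
All simple roots have the same length, so the diagram is simply laced. The associated Dynkin diagram is a chain of 5 nodes with a fork of two nodes at one end (D_7), so the type is D_7 (the algebra so(14)).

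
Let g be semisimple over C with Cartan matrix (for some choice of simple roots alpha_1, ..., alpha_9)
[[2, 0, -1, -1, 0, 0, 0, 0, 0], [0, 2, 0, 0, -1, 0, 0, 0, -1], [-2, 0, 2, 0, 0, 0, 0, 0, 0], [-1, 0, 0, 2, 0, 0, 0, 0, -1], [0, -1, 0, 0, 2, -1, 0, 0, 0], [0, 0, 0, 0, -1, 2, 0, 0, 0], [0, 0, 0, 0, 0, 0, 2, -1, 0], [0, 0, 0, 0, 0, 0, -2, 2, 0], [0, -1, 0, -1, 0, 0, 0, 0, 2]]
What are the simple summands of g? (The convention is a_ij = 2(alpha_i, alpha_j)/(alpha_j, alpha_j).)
B2 + C7

The diagram associated to this matrix has two connected components: the simple roots {alpha_7, alpha_8} form a chain of 2 nodes with a double edge at one end; the terminal node there is the unique short simple root (B_2), and {alpha_1, alpha_2, alpha_3, alpha_4, alpha_5, alpha_6, alpha_9} form a chain of 7 nodes with a double edge at one end; the terminal node there is the unique long simple root (C_7). A semisimple Lie algebra decomposes uniquely as the direct sum of simple ideals, one per connected component of its Dynkin diagram, so g ≅ B_2 ⊕ C_7 (dimension 10 + 105 = 115).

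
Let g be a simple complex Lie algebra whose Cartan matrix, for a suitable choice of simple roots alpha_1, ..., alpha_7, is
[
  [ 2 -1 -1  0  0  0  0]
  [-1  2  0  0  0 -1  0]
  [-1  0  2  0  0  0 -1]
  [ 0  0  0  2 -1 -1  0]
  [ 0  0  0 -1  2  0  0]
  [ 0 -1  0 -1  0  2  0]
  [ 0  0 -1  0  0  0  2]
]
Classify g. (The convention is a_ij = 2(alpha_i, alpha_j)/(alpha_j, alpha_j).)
A7

The matrix has rank 7 with 2's on the diagonal. Reading the off-diagonal entries as Dynkin edges (a single edge where a_ij = a_ji = -1; a double or triple edge where a_ij * a_ji = 2 or 3), the diagram is a chain of 7 nodes with single edges (A_7). One simple-root ordering that puts it in standard form is (alpha_7, alpha_3, alpha_1, alpha_2, alpha_6, alpha_4, alpha_5). So the algebra is type A_7, i.e. sl(8).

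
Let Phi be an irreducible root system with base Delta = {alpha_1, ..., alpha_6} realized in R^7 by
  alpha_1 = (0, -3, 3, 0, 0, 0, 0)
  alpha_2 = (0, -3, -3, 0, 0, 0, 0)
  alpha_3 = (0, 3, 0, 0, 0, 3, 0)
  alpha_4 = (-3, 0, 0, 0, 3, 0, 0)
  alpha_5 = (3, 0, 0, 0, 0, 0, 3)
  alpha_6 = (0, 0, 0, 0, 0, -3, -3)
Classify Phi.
D6

Compute the Cartan integers a_ij = 2(alpha_i, alpha_j)/(alpha_j, alpha_j); the resulting 6x6 Cartan matrix is
[[2, 0, -1, 0, 0, 0], [0, 2, -1, 0, 0, 0], [-1, -1, 2, 0, 0, -1], [0, 0, 0, 2, -1, 0], [0, 0, 0, -1, 2, -1], [0, 0, -1, 0, -1, 2]].
All simple roots have the same length, so the diagram is simply laced. The associated Dynkin diagram is a chain of 4 nodes with a fork of two nodes at one end (D_6), so the type is D_6 (the algebra so(12)).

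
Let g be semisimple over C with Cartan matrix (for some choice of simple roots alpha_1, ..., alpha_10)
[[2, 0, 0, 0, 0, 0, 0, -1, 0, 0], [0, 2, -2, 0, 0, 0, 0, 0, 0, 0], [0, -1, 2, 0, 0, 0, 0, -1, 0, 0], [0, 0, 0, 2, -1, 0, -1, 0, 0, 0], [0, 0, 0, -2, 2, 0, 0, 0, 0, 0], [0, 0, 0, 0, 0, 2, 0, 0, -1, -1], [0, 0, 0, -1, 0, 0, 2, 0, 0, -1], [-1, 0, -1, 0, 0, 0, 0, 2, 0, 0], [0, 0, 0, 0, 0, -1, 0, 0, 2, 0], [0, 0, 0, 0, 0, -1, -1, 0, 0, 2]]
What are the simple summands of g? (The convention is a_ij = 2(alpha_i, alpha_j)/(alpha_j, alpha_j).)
C_4 + C_6

The diagram associated to this matrix has two connected components: the simple roots {alpha_1, alpha_2, alpha_3, alpha_8} form a chain of 4 nodes with a double edge at one end; the terminal node there is the unique long simple root (C_4), and {alpha_4, alpha_5, alpha_6, alpha_7, alpha_9, alpha_10} form a chain of 6 nodes with a double edge at one end; the terminal node there is the unique long simple root (C_6). A semisimple Lie algebra decomposes uniquely as the direct sum of simple ideals, one per connected component of its Dynkin diagram, so g ≅ C_4 ⊕ C_6 (dimension 36 + 78 = 114).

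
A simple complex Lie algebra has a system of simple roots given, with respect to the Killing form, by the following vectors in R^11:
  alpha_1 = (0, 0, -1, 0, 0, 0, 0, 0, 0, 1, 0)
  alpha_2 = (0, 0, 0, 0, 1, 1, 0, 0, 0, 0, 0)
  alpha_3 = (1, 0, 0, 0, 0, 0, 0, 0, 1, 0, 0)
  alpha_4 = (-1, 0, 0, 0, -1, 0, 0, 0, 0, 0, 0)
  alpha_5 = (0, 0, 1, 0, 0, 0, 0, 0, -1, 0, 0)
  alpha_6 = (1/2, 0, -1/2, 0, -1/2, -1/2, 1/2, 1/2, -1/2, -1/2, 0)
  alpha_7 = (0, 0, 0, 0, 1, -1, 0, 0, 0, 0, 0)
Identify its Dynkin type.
Compute the Cartan integers a_ij = 2(alpha_i, alpha_j)/(alpha_j, alpha_j); the resulting 7x7 Cartan matrix is
[[2, 0, 0, 0, -1, 0, 0], [0, 2, 0, -1, 0, -1, 0], [0, 0, 2, -1, -1, 0, 0], [0, -1, -1, 2, 0, 0, -1], [-1, 0, -1, 0, 2, 0, 0], [0, -1, 0, 0, 0, 2, 0], [0, 0, 0, -1, 0, 0, 2]].
All simple roots have the same length, so the diagram is simply laced. The associated Dynkin diagram is a chain of 6 nodes with one extra node attached to the third node from one end (E_7), so the type is E_7.

E_7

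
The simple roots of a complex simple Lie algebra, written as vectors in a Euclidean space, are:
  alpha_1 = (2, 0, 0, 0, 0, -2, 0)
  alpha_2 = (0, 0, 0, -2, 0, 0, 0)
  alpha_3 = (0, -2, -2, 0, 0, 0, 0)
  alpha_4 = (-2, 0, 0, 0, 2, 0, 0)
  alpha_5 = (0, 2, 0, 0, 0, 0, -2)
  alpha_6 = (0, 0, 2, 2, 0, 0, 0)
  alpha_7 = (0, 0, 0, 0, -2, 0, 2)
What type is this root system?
B_7

Compute the Cartan integers a_ij = 2(alpha_i, alpha_j)/(alpha_j, alpha_j); the resulting 7x7 Cartan matrix is
[[2, 0, 0, -1, 0, 0, 0], [0, 2, 0, 0, 0, -1, 0], [0, 0, 2, 0, -1, -1, 0], [-1, 0, 0, 2, 0, 0, -1], [0, 0, -1, 0, 2, 0, -1], [0, -2, -1, 0, 0, 2, 0], [0, 0, 0, -1, -1, 0, 2]].
The roots have two lengths (squared-length ratio 2:1); the short ones are alpha_{2}. The associated Dynkin diagram is a chain of 7 nodes with a double edge at one end; the terminal node there is the unique short simple root (B_7), so the type is B_7 (the algebra so(15)).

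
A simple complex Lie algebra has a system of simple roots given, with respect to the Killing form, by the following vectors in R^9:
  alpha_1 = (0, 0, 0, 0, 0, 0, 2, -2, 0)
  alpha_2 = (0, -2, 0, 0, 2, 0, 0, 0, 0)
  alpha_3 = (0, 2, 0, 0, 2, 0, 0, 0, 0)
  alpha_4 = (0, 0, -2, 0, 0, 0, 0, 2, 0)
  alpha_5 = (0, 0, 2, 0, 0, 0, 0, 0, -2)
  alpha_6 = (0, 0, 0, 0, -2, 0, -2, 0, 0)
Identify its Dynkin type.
D6

Compute the Cartan integers a_ij = 2(alpha_i, alpha_j)/(alpha_j, alpha_j); the resulting 6x6 Cartan matrix is
[[2, 0, 0, -1, 0, -1], [0, 2, 0, 0, 0, -1], [0, 0, 2, 0, 0, -1], [-1, 0, 0, 2, -1, 0], [0, 0, 0, -1, 2, 0], [-1, -1, -1, 0, 0, 2]].
All simple roots have the same length, so the diagram is simply laced. The associated Dynkin diagram is a chain of 4 nodes with a fork of two nodes at one end (D_6), so the type is D_6 (the algebra so(12)).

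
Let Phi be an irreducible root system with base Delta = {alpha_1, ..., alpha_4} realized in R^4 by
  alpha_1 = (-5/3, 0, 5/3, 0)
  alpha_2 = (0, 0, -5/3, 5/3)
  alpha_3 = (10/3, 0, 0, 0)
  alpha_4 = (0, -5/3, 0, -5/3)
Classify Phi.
Compute the Cartan integers a_ij = 2(alpha_i, alpha_j)/(alpha_j, alpha_j); the resulting 4x4 Cartan matrix is
[[2, -1, -1, 0], [-1, 2, 0, -1], [-2, 0, 2, 0], [0, -1, 0, 2]].
The roots have two lengths (squared-length ratio 2:1); the short ones are alpha_{1,2,4}. The associated Dynkin diagram is a chain of 4 nodes with a double edge at one end; the terminal node there is the unique long simple root (C_4), so the type is C_4 (the algebra sp(8)).

type C_4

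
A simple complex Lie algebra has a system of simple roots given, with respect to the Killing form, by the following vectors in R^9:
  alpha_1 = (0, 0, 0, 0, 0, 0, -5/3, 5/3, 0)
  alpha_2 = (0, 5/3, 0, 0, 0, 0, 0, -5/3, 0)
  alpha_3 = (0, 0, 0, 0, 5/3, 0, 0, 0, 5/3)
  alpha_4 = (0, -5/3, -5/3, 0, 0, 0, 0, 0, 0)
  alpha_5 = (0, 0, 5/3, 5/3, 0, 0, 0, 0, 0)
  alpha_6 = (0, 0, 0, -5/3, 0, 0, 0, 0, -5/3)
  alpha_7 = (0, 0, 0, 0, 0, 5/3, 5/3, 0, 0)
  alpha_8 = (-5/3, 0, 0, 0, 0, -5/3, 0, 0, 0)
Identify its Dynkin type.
Compute the Cartan integers a_ij = 2(alpha_i, alpha_j)/(alpha_j, alpha_j); the resulting 8x8 Cartan matrix is
[[2, -1, 0, 0, 0, 0, -1, 0], [-1, 2, 0, -1, 0, 0, 0, 0], [0, 0, 2, 0, 0, -1, 0, 0], [0, -1, 0, 2, -1, 0, 0, 0], [0, 0, 0, -1, 2, -1, 0, 0], [0, 0, -1, 0, -1, 2, 0, 0], [-1, 0, 0, 0, 0, 0, 2, -1], [0, 0, 0, 0, 0, 0, -1, 2]].
All simple roots have the same length, so the diagram is simply laced. The associated Dynkin diagram is a chain of 8 nodes with single edges (A_8), so the type is A_8 (the algebra sl(9)).

type A_8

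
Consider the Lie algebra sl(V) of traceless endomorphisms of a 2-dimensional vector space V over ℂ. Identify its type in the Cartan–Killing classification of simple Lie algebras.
This is sl(2), which has dimension 2^2 - 1 = 3 and rank 2 - 1 = 1 (a Cartan subalgebra is the diagonal traceless matrices). In the classification of classical Lie algebras, the special linear algebra sl(n+1) has type A_n; here n = 1, so the Dynkin diagram is a chain of 1 nodes with single edges (A_1). Hence the type is A_1.

A1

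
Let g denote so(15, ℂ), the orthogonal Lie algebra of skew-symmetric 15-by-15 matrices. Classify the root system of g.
type B_7

This is so(15) with 15 odd, which has dimension 15(15-1)/2 = 105 and rank (15-1)/2 = 7. In the classification of classical Lie algebras, the orthogonal algebra so(2n+1) in an odd number of variables has type B_n; here n = 7, so the Dynkin diagram is a chain of 7 nodes with a double edge at one end; the terminal node there is the unique short simple root (B_7). Hence the type is B_7.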